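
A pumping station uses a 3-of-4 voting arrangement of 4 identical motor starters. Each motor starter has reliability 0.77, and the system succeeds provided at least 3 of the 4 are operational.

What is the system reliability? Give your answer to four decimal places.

0.7715

R = Σ_{i=3}^{4} C(4,i) p^i (1−p)^{4−i} with p = 0.77
C(4,3)·0.77^3·0.23^1 = 0.420010
C(4,4)·0.77^4·0.23^0 = 0.351530
Sum = 0.7715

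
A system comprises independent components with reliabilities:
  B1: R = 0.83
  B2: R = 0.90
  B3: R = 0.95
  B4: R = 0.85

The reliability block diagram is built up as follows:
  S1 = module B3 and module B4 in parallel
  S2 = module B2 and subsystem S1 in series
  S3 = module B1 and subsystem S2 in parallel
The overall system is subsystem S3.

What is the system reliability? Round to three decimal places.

Parallel (B3 and B4): 1 − (1 − 0.95000)(1 − 0.85000) = 0.99250
Series (B2 and [0.99250]): 0.90000 × 0.99250 = 0.89325
Parallel (B1 and [0.89325]): 1 − (1 − 0.83000)(1 − 0.89325) = 0.982

0.982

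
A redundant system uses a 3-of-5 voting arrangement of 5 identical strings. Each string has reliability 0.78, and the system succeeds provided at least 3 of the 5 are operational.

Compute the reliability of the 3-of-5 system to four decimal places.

0.9256

R = Σ_{i=3}^{5} C(5,i) p^i (1−p)^{5−i} with p = 0.78
C(5,3)·0.78^3·0.22^2 = 0.229683
C(5,4)·0.78^4·0.22^1 = 0.407166
C(5,5)·0.78^5·0.22^0 = 0.288717
Sum = 0.9256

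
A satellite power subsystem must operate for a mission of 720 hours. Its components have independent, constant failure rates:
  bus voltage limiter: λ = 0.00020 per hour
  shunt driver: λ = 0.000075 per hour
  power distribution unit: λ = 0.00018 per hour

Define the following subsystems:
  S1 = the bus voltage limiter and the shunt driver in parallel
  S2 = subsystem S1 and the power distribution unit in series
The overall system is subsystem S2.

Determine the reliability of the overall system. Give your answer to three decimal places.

0.872

R(bus voltage limiter) = exp(−0.00020 × 720) = 0.86589
R(shunt driver) = exp(−0.000075 × 720) = 0.94743
R(power distribution unit) = exp(−0.00018 × 720) = 0.87845
Parallel (bus voltage limiter and shunt driver): 1 − (1 − 0.86589)(1 − 0.94743) = 0.99295
Series ([0.99295] and power distribution unit): 0.99295 × 0.87845 = 0.872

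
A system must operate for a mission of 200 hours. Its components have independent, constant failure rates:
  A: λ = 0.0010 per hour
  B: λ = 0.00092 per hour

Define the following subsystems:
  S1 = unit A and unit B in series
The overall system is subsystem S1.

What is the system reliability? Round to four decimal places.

R(A) = exp(−0.0010 × 200) = 0.818731
R(B) = exp(−0.00092 × 200) = 0.831936
Series (A and B): 0.818731 × 0.831936 = 0.6811

0.6811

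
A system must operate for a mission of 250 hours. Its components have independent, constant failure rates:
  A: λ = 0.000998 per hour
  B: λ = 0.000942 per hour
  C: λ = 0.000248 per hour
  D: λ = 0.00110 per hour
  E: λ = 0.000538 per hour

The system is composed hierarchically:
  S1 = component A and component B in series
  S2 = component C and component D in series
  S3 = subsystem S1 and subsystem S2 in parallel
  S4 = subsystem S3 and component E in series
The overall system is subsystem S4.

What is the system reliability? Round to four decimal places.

0.7780

R(A) = exp(−0.000998 × 250) = 0.779190
R(B) = exp(−0.000942 × 250) = 0.790176
R(C) = exp(−0.000248 × 250) = 0.939883
R(D) = exp(−0.00110 × 250) = 0.759572
R(E) = exp(−0.000538 × 250) = 0.874153
Series (A and B): 0.779190 × 0.790176 = 0.615697
Series (C and D): 0.939883 × 0.759572 = 0.713909
Parallel ([0.615697] and [0.713909]): 1 − (1 − 0.615697)(1 − 0.713909) = 0.890054
Series ([0.890054] and E): 0.890054 × 0.874153 = 0.7780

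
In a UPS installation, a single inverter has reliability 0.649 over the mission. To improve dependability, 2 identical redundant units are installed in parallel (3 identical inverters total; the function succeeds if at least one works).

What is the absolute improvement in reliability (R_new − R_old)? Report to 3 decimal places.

0.308

R_before = 0.649
R_after = 1 − (1 − 0.649)^3 = 0.957
ΔR = 0.957 − 0.649 = 0.308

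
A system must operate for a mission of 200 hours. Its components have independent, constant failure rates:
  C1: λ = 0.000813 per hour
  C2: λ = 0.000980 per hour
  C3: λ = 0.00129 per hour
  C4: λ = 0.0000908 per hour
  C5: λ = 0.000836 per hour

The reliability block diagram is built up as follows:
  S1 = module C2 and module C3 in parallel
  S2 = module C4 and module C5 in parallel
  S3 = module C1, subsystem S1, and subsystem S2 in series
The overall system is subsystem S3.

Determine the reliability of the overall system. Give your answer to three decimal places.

0.813

R(C1) = exp(−0.000813 × 200) = 0.84993
R(C2) = exp(−0.000980 × 200) = 0.82201
R(C3) = exp(−0.00129 × 200) = 0.77260
R(C4) = exp(−0.0000908 × 200) = 0.98200
R(C5) = exp(−0.000836 × 200) = 0.84603
Parallel (C2 and C3): 1 − (1 − 0.82201)(1 − 0.77260) = 0.95953
Parallel (C4 and C5): 1 − (1 − 0.98200)(1 − 0.84603) = 0.99723
Series (C1, [0.95953], and [0.99723]): 0.84993 × 0.95953 × 0.99723 = 0.813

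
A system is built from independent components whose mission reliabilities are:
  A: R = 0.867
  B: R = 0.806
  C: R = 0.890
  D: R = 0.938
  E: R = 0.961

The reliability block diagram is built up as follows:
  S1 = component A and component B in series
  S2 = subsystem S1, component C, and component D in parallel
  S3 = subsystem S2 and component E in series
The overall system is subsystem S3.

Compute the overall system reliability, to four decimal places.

0.9590

Series (A and B): 0.867000 × 0.806000 = 0.698802
Parallel ([0.698802], C, and D): 1 − (1 − 0.698802)(1 − 0.890000)(1 − 0.938000) = 0.997946
Series ([0.997946] and E): 0.997946 × 0.961000 = 0.9590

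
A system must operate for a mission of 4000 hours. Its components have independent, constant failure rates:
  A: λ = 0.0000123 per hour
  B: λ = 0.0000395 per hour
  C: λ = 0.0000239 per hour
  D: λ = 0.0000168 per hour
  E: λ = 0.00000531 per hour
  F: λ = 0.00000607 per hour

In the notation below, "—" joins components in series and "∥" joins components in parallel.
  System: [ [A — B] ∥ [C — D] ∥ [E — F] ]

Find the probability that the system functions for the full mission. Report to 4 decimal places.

R(A) = exp(−0.0000123 × 4000) = 0.951991
R(B) = exp(−0.0000395 × 4000) = 0.853850
R(C) = exp(−0.0000239 × 4000) = 0.908827
R(D) = exp(−0.0000168 × 4000) = 0.935008
R(E) = exp(−0.00000531 × 4000) = 0.978984
R(F) = exp(−0.00000607 × 4000) = 0.976012
Series (A and B): 0.951991 × 0.853850 = 0.812858
Series (C and D): 0.908827 × 0.935008 = 0.849761
Series (E and F): 0.978984 × 0.976012 = 0.955500
Parallel ([0.812858], [0.849761], and [0.955500]): 1 − (1 − 0.812858)(1 − 0.849761)(1 − 0.955500) = 0.9987

0.9987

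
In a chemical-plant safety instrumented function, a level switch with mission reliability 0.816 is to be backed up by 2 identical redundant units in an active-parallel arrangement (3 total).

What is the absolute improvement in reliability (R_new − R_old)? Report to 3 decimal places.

R_before = 0.816
R_after = 1 − (1 − 0.816)^3 = 0.994
ΔR = 0.994 − 0.816 = 0.178

0.178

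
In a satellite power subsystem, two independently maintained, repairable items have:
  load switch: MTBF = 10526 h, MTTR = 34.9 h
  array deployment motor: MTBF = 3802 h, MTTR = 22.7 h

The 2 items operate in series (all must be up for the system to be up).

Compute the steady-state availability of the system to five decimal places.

0.99078

A(load switch) = MTBF/(MTBF+MTTR) = 10526/(10526+34.9) = 0.996695
A(array deployment motor) = MTBF/(MTBF+MTTR) = 3802/(3802+22.7) = 0.994065
Series availability: 0.996695 × 0.994065 = 0.99078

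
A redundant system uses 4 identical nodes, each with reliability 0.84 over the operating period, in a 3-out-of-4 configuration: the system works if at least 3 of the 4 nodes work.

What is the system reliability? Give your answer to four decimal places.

R = Σ_{i=3}^{4} C(4,i) p^i (1−p)^{4−i} with p = 0.84
C(4,3)·0.84^3·0.16^1 = 0.379331
C(4,4)·0.84^4·0.16^0 = 0.497871
Sum = 0.8772

0.8772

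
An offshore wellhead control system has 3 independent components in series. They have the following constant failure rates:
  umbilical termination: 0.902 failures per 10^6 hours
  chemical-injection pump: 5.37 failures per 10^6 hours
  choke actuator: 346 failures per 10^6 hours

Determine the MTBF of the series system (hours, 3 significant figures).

2840

Series of exponential components: λ_sys = Σ λ_i
λ_sys = 0.000000902 + 0.00000537 + 0.000346 = 3.5227e-04 /h
MTBF = 1 / λ_sys = 2840 h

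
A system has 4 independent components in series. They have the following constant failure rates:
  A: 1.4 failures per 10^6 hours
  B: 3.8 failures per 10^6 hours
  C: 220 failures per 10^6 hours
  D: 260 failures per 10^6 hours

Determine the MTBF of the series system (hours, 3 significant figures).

2060

Series of exponential components: λ_sys = Σ λ_i
λ_sys = 0.0000014 + 0.0000038 + 0.00022 + 0.00026 = 4.8520e-04 /h
MTBF = 1 / λ_sys = 2060 h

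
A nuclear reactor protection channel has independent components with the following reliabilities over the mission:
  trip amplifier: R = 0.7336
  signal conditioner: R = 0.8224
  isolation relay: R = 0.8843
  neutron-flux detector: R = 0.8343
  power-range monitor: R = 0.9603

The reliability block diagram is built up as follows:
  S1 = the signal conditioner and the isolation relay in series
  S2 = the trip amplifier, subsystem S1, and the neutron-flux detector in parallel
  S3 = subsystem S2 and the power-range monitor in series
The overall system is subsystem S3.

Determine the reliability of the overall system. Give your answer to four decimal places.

Series (signal conditioner and isolation relay): 0.822400 × 0.884300 = 0.727248
Parallel (trip amplifier, [0.727248], and neutron-flux detector): 1 − (1 − 0.733600)(1 − 0.727248)(1 − 0.834300) = 0.987960
Series ([0.987960] and power-range monitor): 0.987960 × 0.960300 = 0.9487

0.9487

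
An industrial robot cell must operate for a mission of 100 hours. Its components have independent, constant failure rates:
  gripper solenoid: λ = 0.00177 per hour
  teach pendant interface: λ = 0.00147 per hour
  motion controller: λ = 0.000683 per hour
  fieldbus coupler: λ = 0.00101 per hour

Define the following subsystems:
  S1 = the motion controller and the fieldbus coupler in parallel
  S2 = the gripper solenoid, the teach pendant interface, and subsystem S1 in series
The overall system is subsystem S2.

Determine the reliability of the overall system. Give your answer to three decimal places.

0.719

R(gripper solenoid) = exp(−0.00177 × 100) = 0.83778
R(teach pendant interface) = exp(−0.00147 × 100) = 0.86329
R(motion controller) = exp(−0.000683 × 100) = 0.93398
R(fieldbus coupler) = exp(−0.00101 × 100) = 0.90393
Parallel (motion controller and fieldbus coupler): 1 − (1 − 0.93398)(1 − 0.90393) = 0.99366
Series (gripper solenoid, teach pendant interface, and [0.99366]): 0.83778 × 0.86329 × 0.99366 = 0.719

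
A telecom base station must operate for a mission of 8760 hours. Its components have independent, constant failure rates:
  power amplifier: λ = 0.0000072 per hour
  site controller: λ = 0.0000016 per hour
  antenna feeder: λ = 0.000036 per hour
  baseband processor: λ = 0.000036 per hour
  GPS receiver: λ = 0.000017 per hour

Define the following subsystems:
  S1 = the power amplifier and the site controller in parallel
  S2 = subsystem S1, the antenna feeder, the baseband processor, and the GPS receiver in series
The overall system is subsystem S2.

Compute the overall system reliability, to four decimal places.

0.4582

R(power amplifier) = exp(−0.0000072 × 8760) = 0.938876
R(site controller) = exp(−0.0000016 × 8760) = 0.986082
R(antenna feeder) = exp(−0.000036 × 8760) = 0.729526
R(baseband processor) = exp(−0.000036 × 8760) = 0.729526
R(GPS receiver) = exp(−0.000017 × 8760) = 0.861638
Parallel (power amplifier and site controller): 1 − (1 − 0.938876)(1 − 0.986082) = 0.999149
Series ([0.999149], antenna feeder, baseband processor, and GPS receiver): 0.999149 × 0.729526 × 0.729526 × 0.861638 = 0.4582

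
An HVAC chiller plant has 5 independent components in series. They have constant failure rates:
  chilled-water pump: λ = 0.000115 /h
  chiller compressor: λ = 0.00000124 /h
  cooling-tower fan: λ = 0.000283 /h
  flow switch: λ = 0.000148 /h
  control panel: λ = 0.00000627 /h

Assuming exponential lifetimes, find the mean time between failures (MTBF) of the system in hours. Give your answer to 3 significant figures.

1810

Series of exponential components: λ_sys = Σ λ_i
λ_sys = 0.000115 + 0.00000124 + 0.000283 + 0.000148 + 0.00000627 = 5.5351e-04 /h
MTBF = 1 / λ_sys = 1810 h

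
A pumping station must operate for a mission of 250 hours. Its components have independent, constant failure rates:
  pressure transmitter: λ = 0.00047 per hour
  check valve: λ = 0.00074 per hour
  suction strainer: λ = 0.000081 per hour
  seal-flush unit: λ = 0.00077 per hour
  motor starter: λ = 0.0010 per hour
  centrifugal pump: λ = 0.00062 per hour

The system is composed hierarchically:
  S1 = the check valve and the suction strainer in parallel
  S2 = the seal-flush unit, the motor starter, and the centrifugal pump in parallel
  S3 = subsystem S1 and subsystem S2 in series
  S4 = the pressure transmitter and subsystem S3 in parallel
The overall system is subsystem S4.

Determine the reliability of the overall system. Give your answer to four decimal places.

0.9990

R(pressure transmitter) = exp(−0.00047 × 250) = 0.889141
R(check valve) = exp(−0.00074 × 250) = 0.831104
R(suction strainer) = exp(−0.000081 × 250) = 0.979954
R(seal-flush unit) = exp(−0.00077 × 250) = 0.824894
R(motor starter) = exp(−0.0010 × 250) = 0.778801
R(centrifugal pump) = exp(−0.00062 × 250) = 0.856415
Parallel (check valve and suction strainer): 1 − (1 − 0.831104)(1 − 0.979954) = 0.996614
Parallel (seal-flush unit, motor starter, and centrifugal pump): 1 − (1 − 0.824894)(1 − 0.778801)(1 − 0.856415) = 0.994438
Series ([0.996614] and [0.994438]): 0.996614 × 0.994438 = 0.991071
Parallel (pressure transmitter and [0.991071]): 1 − (1 − 0.889141)(1 − 0.991071) = 0.9990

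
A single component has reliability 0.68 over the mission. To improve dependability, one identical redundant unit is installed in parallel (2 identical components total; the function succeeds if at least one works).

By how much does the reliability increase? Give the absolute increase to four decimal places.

R_before = 0.68
R_after = 1 − (1 − 0.68)^2 = 0.8976
ΔR = 0.8976 − 0.68 = 0.2176

0.2176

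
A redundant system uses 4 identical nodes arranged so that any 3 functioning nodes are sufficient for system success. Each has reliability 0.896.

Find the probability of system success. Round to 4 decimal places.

R = Σ_{i=3}^{4} C(4,i) p^i (1−p)^{4−i} with p = 0.896
C(4,3)·0.896^3·0.104^1 = 0.299238
C(4,4)·0.896^4·0.104^0 = 0.644514
Sum = 0.9438

0.9438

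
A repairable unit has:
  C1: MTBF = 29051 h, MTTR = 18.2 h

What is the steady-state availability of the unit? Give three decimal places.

A(C1) = MTBF/(MTBF+MTTR) = 29051/(29051+18.2) = 0.999

0.999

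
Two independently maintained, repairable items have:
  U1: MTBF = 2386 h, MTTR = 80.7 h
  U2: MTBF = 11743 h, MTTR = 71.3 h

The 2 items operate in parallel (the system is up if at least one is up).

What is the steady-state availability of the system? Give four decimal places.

0.9998

A(U1) = MTBF/(MTBF+MTTR) = 2386/(2386+80.7) = 0.967284
A(U2) = MTBF/(MTBF+MTTR) = 11743/(11743+71.3) = 0.993965
Parallel availability: 1 − (1 − 0.967284)(1 − 0.993965) = 0.9998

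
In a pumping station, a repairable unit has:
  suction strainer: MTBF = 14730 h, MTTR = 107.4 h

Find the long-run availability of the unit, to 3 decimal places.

A(suction strainer) = MTBF/(MTBF+MTTR) = 14730/(14730+107.4) = 0.993

0.993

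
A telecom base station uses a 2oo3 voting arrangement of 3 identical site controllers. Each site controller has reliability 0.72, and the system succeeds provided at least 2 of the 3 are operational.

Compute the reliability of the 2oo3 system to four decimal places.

0.8087

R = Σ_{i=2}^{3} C(3,i) p^i (1−p)^{3−i} with p = 0.72
C(3,2)·0.72^2·0.28^1 = 0.435456
C(3,3)·0.72^3·0.28^0 = 0.373248
Sum = 0.8087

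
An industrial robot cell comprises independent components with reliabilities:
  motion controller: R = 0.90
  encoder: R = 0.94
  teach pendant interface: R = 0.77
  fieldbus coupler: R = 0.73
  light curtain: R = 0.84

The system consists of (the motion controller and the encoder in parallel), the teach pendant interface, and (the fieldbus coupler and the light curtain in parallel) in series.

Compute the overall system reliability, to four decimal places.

Parallel (motion controller and encoder): 1 − (1 − 0.900000)(1 − 0.940000) = 0.994000
Parallel (fieldbus coupler and light curtain): 1 − (1 − 0.730000)(1 − 0.840000) = 0.956800
Series ([0.994000], teach pendant interface, and [0.956800]): 0.994000 × 0.770000 × 0.956800 = 0.7323

0.7323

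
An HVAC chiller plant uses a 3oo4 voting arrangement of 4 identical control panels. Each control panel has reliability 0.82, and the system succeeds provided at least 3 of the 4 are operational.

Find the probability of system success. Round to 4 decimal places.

0.8491

R = Σ_{i=3}^{4} C(4,i) p^i (1−p)^{4−i} with p = 0.82
C(4,3)·0.82^3·0.18^1 = 0.396985
C(4,4)·0.82^4·0.18^0 = 0.452122
Sum = 0.8491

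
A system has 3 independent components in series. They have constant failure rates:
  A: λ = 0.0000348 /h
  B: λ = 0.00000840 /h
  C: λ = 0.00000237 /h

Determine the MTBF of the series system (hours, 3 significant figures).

Series of exponential components: λ_sys = Σ λ_i
λ_sys = 0.0000348 + 0.00000840 + 0.00000237 = 4.5570e-05 /h
MTBF = 1 / λ_sys = 21900 h

21900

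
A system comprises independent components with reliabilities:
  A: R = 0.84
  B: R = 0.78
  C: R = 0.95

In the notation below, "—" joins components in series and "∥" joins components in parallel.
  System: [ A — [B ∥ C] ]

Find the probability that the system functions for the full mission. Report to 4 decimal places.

0.8308

Parallel (B and C): 1 − (1 − 0.780000)(1 − 0.950000) = 0.989000
Series (A and [0.989000]): 0.840000 × 0.989000 = 0.8308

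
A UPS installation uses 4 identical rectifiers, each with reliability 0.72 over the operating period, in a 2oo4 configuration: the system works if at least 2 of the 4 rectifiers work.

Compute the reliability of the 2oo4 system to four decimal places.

R = Σ_{i=2}^{4} C(4,i) p^i (1−p)^{4−i} with p = 0.72
C(4,2)·0.72^2·0.28^2 = 0.243855
C(4,3)·0.72^3·0.28^1 = 0.418038
C(4,4)·0.72^4·0.28^0 = 0.268739
Sum = 0.9306

0.9306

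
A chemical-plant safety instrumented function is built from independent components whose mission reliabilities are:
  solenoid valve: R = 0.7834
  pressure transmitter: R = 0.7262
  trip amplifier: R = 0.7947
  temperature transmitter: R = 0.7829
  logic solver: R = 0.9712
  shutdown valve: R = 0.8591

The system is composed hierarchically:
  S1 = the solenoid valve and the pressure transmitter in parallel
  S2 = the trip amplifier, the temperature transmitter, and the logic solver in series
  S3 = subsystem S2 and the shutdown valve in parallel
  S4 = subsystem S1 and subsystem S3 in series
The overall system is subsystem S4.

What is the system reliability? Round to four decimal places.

Parallel (solenoid valve and pressure transmitter): 1 − (1 − 0.783400)(1 − 0.726200) = 0.940695
Series (trip amplifier, temperature transmitter, and logic solver): 0.794700 × 0.782900 × 0.971200 = 0.604252
Parallel ([0.604252] and shutdown valve): 1 − (1 − 0.604252)(1 − 0.859100) = 0.944239
Series ([0.940695] and [0.944239]): 0.940695 × 0.944239 = 0.8882

0.8882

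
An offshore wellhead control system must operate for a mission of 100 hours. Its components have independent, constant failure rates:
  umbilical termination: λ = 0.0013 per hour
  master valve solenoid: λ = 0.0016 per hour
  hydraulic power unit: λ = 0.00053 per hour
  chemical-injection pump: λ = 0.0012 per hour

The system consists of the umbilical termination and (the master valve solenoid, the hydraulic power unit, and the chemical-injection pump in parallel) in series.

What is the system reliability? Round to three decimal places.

0.877

R(umbilical termination) = exp(−0.0013 × 100) = 0.87810
R(master valve solenoid) = exp(−0.0016 × 100) = 0.85214
R(hydraulic power unit) = exp(−0.00053 × 100) = 0.94838
R(chemical-injection pump) = exp(−0.0012 × 100) = 0.88692
Parallel (master valve solenoid, hydraulic power unit, and chemical-injection pump): 1 − (1 − 0.85214)(1 − 0.94838)(1 − 0.88692) = 0.99914
Series (umbilical termination and [0.99914]): 0.87810 × 0.99914 = 0.877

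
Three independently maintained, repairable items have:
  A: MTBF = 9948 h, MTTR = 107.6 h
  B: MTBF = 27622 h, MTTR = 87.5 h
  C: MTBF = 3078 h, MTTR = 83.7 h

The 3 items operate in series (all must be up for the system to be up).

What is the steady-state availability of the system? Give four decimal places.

A(A) = MTBF/(MTBF+MTTR) = 9948/(9948+107.6) = 0.989299
A(B) = MTBF/(MTBF+MTTR) = 27622/(27622+87.5) = 0.996842
A(C) = MTBF/(MTBF+MTTR) = 3078/(3078+83.7) = 0.973527
Series availability: 0.989299 × 0.996842 × 0.973527 = 0.9601

0.9601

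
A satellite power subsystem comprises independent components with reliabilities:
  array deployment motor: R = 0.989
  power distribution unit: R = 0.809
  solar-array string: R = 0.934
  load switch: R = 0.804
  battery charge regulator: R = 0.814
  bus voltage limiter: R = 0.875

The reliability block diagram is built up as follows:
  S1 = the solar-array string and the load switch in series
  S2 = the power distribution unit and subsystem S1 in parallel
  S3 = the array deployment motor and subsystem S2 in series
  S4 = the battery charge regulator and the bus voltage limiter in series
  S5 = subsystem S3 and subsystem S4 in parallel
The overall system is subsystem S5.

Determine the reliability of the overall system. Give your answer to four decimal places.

Series (solar-array string and load switch): 0.934000 × 0.804000 = 0.750936
Parallel (power distribution unit and [0.750936]): 1 − (1 − 0.809000)(1 − 0.750936) = 0.952429
Series (array deployment motor and [0.952429]): 0.989000 × 0.952429 = 0.941952
Series (battery charge regulator and bus voltage limiter): 0.814000 × 0.875000 = 0.712250
Parallel ([0.941952] and [0.712250]): 1 − (1 − 0.941952)(1 − 0.712250) = 0.9833

0.9833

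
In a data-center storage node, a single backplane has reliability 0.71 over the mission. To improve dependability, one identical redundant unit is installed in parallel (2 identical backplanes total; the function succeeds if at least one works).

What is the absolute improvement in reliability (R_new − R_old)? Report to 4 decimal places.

0.2059

R_before = 0.71
R_after = 1 − (1 − 0.71)^2 = 0.9159
ΔR = 0.9159 − 0.71 = 0.2059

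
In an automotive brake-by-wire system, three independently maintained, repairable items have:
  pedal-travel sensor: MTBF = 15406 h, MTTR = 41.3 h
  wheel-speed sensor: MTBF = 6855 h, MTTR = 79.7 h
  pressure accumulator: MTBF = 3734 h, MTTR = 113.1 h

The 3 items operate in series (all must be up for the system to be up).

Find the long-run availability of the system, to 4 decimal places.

A(pedal-travel sensor) = MTBF/(MTBF+MTTR) = 15406/(15406+41.3) = 0.997326
A(wheel-speed sensor) = MTBF/(MTBF+MTTR) = 6855/(6855+79.7) = 0.988507
A(pressure accumulator) = MTBF/(MTBF+MTTR) = 3734/(3734+113.1) = 0.970601
Series availability: 0.997326 × 0.988507 × 0.970601 = 0.9569

0.9569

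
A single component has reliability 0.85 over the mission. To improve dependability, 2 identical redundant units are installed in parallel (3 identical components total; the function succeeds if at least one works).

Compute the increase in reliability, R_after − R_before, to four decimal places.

0.1466

R_before = 0.85
R_after = 1 − (1 − 0.85)^3 = 0.9966
ΔR = 0.9966 − 0.85 = 0.1466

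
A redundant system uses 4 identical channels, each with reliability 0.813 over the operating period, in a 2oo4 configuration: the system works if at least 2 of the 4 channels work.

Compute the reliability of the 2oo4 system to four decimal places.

R = Σ_{i=2}^{4} C(4,i) p^i (1−p)^{4−i} with p = 0.813
C(4,2)·0.813^2·0.187^2 = 0.138681
C(4,3)·0.813^3·0.187^1 = 0.401951
C(4,4)·0.813^4·0.187^0 = 0.436880
Sum = 0.9775

0.9775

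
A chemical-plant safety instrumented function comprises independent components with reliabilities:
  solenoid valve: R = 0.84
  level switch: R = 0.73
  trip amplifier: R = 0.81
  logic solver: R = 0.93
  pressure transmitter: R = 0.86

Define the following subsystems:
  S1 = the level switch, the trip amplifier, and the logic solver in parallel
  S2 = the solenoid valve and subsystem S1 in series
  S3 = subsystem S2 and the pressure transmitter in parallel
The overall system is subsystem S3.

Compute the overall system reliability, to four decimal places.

Parallel (level switch, trip amplifier, and logic solver): 1 − (1 − 0.730000)(1 − 0.810000)(1 − 0.930000) = 0.996409
Series (solenoid valve and [0.996409]): 0.840000 × 0.996409 = 0.836984
Parallel ([0.836984] and pressure transmitter): 1 − (1 − 0.836984)(1 − 0.860000) = 0.9772

0.9772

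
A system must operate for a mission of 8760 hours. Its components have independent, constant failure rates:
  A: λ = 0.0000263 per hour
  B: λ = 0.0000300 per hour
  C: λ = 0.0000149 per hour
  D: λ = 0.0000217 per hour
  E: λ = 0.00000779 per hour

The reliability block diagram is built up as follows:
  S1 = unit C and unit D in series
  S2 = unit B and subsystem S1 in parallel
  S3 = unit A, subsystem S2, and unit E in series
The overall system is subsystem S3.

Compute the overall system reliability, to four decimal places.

R(A) = exp(−0.0000263 × 8760) = 0.794225
R(B) = exp(−0.0000300 × 8760) = 0.768896
R(C) = exp(−0.0000149 × 8760) = 0.877635
R(D) = exp(−0.0000217 × 8760) = 0.826883
R(E) = exp(−0.00000779 × 8760) = 0.934036
Series (C and D): 0.877635 × 0.826883 = 0.725701
Parallel (B and [0.725701]): 1 − (1 − 0.768896)(1 − 0.725701) = 0.936608
Series (A, [0.936608], and E): 0.794225 × 0.936608 × 0.934036 = 0.6948

0.6948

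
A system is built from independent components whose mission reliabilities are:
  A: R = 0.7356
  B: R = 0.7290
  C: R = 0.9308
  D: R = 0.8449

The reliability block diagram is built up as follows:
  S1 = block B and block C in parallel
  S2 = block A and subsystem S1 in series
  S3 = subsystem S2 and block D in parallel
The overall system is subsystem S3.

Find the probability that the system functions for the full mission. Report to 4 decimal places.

Parallel (B and C): 1 − (1 − 0.729000)(1 − 0.930800) = 0.981247
Series (A and [0.981247]): 0.735600 × 0.981247 = 0.721805
Parallel ([0.721805] and D): 1 − (1 − 0.721805)(1 − 0.844900) = 0.9569

0.9569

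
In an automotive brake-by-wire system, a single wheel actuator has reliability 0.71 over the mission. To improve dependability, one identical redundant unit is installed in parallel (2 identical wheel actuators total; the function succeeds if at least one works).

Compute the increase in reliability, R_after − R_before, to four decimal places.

0.2059

R_before = 0.71
R_after = 1 − (1 − 0.71)^2 = 0.9159
ΔR = 0.9159 − 0.71 = 0.2059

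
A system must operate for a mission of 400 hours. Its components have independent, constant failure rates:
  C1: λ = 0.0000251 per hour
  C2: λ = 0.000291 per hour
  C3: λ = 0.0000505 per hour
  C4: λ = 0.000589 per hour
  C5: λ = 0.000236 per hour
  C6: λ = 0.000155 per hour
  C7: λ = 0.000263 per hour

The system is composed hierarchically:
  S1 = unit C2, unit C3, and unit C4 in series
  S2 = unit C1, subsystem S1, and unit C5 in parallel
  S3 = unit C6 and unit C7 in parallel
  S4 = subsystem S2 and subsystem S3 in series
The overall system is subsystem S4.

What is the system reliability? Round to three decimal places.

R(C1) = exp(−0.0000251 × 400) = 0.99001
R(C2) = exp(−0.000291 × 400) = 0.89012
R(C3) = exp(−0.0000505 × 400) = 0.98000
R(C4) = exp(−0.000589 × 400) = 0.79010
R(C5) = exp(−0.000236 × 400) = 0.90992
R(C6) = exp(−0.000155 × 400) = 0.93988
R(C7) = exp(−0.000263 × 400) = 0.90014
Series (C2, C3, and C4): 0.89012 × 0.98000 × 0.79010 = 0.68922
Parallel (C1, [0.68922], and C5): 1 − (1 − 0.99001)(1 − 0.68922)(1 − 0.90992) = 0.99972
Parallel (C6 and C7): 1 − (1 − 0.93988)(1 − 0.90014) = 0.99400
Series ([0.99972] and [0.99400]): 0.99972 × 0.99400 = 0.994

0.994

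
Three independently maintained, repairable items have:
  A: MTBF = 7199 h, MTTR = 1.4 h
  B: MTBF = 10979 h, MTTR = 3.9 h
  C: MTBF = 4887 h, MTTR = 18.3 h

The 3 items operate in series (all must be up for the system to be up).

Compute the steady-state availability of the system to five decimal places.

0.99572

A(A) = MTBF/(MTBF+MTTR) = 7199/(7199+1.4) = 0.999806
A(B) = MTBF/(MTBF+MTTR) = 10979/(10979+3.9) = 0.999645
A(C) = MTBF/(MTBF+MTTR) = 4887/(4887+18.3) = 0.996269
Series availability: 0.999806 × 0.999645 × 0.996269 = 0.99572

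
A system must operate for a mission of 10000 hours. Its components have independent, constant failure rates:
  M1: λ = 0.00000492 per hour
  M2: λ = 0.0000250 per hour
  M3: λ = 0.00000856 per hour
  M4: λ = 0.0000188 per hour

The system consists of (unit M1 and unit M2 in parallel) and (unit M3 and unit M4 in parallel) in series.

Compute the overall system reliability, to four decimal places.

0.9755

R(M1) = exp(−0.00000492 × 10000) = 0.951991
R(M2) = exp(−0.0000250 × 10000) = 0.778801
R(M3) = exp(−0.00000856 × 10000) = 0.917961
R(M4) = exp(−0.0000188 × 10000) = 0.828615
Parallel (M1 and M2): 1 − (1 − 0.951991)(1 − 0.778801) = 0.989380
Parallel (M3 and M4): 1 − (1 − 0.917961)(1 − 0.828615) = 0.985940
Series ([0.989380] and [0.985940]): 0.989380 × 0.985940 = 0.9755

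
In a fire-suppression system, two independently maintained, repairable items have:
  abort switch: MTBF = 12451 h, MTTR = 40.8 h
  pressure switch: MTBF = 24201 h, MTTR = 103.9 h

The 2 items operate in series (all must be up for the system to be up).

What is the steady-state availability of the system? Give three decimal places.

0.992

A(abort switch) = MTBF/(MTBF+MTTR) = 12451/(12451+40.8) = 0.996734
A(pressure switch) = MTBF/(MTBF+MTTR) = 24201/(24201+103.9) = 0.995725
Series availability: 0.996734 × 0.995725 = 0.992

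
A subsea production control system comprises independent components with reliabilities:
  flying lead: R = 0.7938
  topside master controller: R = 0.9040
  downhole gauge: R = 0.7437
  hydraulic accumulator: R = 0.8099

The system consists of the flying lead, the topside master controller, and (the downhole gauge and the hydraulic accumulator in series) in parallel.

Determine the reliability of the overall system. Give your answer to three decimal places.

Series (downhole gauge and hydraulic accumulator): 0.74370 × 0.80990 = 0.60232
Parallel (flying lead, topside master controller, and [0.60232]): 1 − (1 − 0.79380)(1 − 0.90400)(1 − 0.60232) = 0.992

0.992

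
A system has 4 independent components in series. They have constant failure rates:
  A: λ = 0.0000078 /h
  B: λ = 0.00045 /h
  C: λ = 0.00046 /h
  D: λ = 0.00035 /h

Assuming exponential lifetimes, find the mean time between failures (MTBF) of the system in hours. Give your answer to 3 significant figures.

Series of exponential components: λ_sys = Σ λ_i
λ_sys = 0.0000078 + 0.00045 + 0.00046 + 0.00035 = 1.2678e-03 /h
MTBF = 1 / λ_sys = 789 h

789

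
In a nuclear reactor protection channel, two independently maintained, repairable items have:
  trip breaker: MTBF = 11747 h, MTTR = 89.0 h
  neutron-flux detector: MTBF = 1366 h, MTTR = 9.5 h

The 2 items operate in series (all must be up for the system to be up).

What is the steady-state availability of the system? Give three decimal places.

0.986

A(trip breaker) = MTBF/(MTBF+MTTR) = 11747/(11747+89.0) = 0.992481
A(neutron-flux detector) = MTBF/(MTBF+MTTR) = 1366/(1366+9.5) = 0.993093
Series availability: 0.992481 × 0.993093 = 0.986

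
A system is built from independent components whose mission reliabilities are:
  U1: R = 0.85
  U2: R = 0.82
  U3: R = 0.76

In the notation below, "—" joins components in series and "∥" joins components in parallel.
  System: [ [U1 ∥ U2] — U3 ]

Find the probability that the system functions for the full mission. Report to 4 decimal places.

0.7395

Parallel (U1 and U2): 1 − (1 − 0.850000)(1 − 0.820000) = 0.973000
Series ([0.973000] and U3): 0.973000 × 0.760000 = 0.7395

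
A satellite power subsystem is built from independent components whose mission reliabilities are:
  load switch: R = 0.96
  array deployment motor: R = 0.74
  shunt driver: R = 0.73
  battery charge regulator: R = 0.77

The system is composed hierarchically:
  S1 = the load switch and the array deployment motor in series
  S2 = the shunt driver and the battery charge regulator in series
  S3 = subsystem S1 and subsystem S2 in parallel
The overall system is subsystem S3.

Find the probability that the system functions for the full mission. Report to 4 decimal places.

0.8732

Series (load switch and array deployment motor): 0.960000 × 0.740000 = 0.710400
Series (shunt driver and battery charge regulator): 0.730000 × 0.770000 = 0.562100
Parallel ([0.710400] and [0.562100]): 1 − (1 − 0.710400)(1 − 0.562100) = 0.8732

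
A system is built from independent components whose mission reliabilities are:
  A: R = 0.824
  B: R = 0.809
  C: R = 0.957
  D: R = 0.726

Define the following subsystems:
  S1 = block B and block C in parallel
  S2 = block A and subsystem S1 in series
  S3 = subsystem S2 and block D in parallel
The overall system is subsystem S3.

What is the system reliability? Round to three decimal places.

Parallel (B and C): 1 − (1 − 0.80900)(1 − 0.95700) = 0.99179
Series (A and [0.99179]): 0.82400 × 0.99179 = 0.81723
Parallel ([0.81723] and D): 1 − (1 − 0.81723)(1 − 0.72600) = 0.950

0.950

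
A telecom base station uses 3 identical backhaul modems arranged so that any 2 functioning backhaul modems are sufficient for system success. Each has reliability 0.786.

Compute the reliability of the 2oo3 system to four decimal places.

0.8822

R = Σ_{i=2}^{3} C(3,i) p^i (1−p)^{3−i} with p = 0.786
C(3,2)·0.786^2·0.214^1 = 0.396625
C(3,3)·0.786^3·0.214^0 = 0.485588
Sum = 0.8822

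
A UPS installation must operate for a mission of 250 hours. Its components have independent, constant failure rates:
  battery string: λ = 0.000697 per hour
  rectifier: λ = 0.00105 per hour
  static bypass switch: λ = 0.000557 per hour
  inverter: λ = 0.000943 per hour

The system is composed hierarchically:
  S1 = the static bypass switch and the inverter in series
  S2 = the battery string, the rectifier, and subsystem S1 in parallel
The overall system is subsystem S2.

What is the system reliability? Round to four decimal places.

0.9885

R(battery string) = exp(−0.000697 × 250) = 0.840087
R(rectifier) = exp(−0.00105 × 250) = 0.769126
R(static bypass switch) = exp(−0.000557 × 250) = 0.870010
R(inverter) = exp(−0.000943 × 250) = 0.789978
Series (static bypass switch and inverter): 0.870010 × 0.789978 = 0.687289
Parallel (battery string, rectifier, and [0.687289]): 1 − (1 − 0.840087)(1 − 0.769126)(1 − 0.687289) = 0.9885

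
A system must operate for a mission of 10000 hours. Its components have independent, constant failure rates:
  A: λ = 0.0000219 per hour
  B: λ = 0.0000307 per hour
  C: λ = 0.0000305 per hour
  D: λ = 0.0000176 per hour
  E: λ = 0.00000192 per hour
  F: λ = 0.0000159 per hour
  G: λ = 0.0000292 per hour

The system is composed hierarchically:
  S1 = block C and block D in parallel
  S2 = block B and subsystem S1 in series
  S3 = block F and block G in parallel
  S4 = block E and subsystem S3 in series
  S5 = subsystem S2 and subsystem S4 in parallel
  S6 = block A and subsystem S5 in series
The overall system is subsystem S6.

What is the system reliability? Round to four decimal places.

R(A) = exp(−0.0000219 × 10000) = 0.803322
R(B) = exp(−0.0000307 × 10000) = 0.735651
R(C) = exp(−0.0000305 × 10000) = 0.737123
R(D) = exp(−0.0000176 × 10000) = 0.838618
R(E) = exp(−0.00000192 × 10000) = 0.980983
R(F) = exp(−0.0000159 × 10000) = 0.852996
R(G) = exp(−0.0000292 × 10000) = 0.746769
Parallel (C and D): 1 − (1 − 0.737123)(1 − 0.838618) = 0.957576
Series (B and [0.957576]): 0.735651 × 0.957576 = 0.704442
Parallel (F and G): 1 − (1 − 0.852996)(1 − 0.746769) = 0.962774
Series (E and [0.962774]): 0.980983 × 0.962774 = 0.944465
Parallel ([0.704442] and [0.944465]): 1 − (1 − 0.704442)(1 − 0.944465) = 0.983586
Series (A and [0.983586]): 0.803322 × 0.983586 = 0.7901

0.7901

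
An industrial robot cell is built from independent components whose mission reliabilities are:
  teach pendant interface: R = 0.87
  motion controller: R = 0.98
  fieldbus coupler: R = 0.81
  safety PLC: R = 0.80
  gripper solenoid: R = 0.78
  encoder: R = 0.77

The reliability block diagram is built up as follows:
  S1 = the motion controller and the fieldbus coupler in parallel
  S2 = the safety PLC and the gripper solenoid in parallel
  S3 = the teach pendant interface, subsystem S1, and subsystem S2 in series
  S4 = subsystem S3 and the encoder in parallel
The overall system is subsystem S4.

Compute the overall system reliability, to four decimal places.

Parallel (motion controller and fieldbus coupler): 1 − (1 − 0.980000)(1 − 0.810000) = 0.996200
Parallel (safety PLC and gripper solenoid): 1 − (1 − 0.800000)(1 − 0.780000) = 0.956000
Series (teach pendant interface, [0.996200], and [0.956000]): 0.870000 × 0.996200 × 0.956000 = 0.828559
Parallel ([0.828559] and encoder): 1 − (1 − 0.828559)(1 − 0.770000) = 0.9606

0.9606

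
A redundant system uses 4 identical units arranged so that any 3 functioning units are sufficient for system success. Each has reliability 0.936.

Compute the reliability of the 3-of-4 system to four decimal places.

R = Σ_{i=3}^{4} C(4,i) p^i (1−p)^{4−i} with p = 0.936
C(4,3)·0.936^3·0.064^1 = 0.209927
C(4,4)·0.936^4·0.064^0 = 0.767544
Sum = 0.9775

0.9775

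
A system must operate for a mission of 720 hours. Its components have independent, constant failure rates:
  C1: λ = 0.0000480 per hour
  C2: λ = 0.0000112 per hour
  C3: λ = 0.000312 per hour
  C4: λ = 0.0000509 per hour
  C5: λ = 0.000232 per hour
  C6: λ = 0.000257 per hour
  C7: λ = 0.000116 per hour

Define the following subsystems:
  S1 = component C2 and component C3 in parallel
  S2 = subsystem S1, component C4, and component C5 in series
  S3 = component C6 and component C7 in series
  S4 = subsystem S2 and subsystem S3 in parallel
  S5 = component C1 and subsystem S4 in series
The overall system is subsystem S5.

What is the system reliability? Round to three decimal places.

R(C1) = exp(−0.0000480 × 720) = 0.96603
R(C2) = exp(−0.0000112 × 720) = 0.99197
R(C3) = exp(−0.000312 × 720) = 0.79880
R(C4) = exp(−0.0000509 × 720) = 0.96402
R(C5) = exp(−0.000232 × 720) = 0.84617
R(C6) = exp(−0.000257 × 720) = 0.83107
R(C7) = exp(−0.000116 × 720) = 0.91987
Parallel (C2 and C3): 1 − (1 − 0.99197)(1 − 0.79880) = 0.99838
Series ([0.99838], C4, and C5): 0.99838 × 0.96402 × 0.84617 = 0.81440
Series (C6 and C7): 0.83107 × 0.91987 = 0.76448
Parallel ([0.81440] and [0.76448]): 1 − (1 − 0.81440)(1 − 0.76448) = 0.95629
Series (C1 and [0.95629]): 0.96603 × 0.95629 = 0.924

0.924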